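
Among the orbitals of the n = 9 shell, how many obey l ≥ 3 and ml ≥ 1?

33

Go through l = 0, …, 8 (the values permitted for n = 9).
Orbitals with l ≥ 3 and ml ≥ 1, by l: l=3 → 3; l=4 → 4; l=5 → 5; l=6 → 6; l=7 → 7; l=8 → 8.
Total orbitals: 3 + 4 + 5 + 6 + 7 + 8 = 33.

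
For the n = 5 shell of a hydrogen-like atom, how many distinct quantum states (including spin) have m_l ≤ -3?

The n = 5 shell has l = 0 through 4; check each.
Per l-value: l=3 → 1; l=4 → 2.
Orbitals: 1 + 2 = 3. Each orbital carries two spin states, so 3 × 2 = 6 states.

6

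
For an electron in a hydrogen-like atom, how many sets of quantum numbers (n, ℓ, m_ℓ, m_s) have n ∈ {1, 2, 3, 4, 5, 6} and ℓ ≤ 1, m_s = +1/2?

21

Count contributing orbitals for each principal shell:
n=1 → 1; n=2 → 4; n=3 → 4; n=4 → 4; n=5 → 4; n=6 → 4.
Orbitals: 1 + 4 + 4 + 4 + 4 + 4 = 21. With m_s fixed to +1/2 there is one state per orbital, so 21 states.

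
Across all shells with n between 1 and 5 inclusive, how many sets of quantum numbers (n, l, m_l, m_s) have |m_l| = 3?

Treat each shell separately and count matching orbitals:
n=4 → 2; n=5 → 4.
Orbitals: 2 + 4 = 6. Including both spin states (m_s = ±1/2) gives 2 × 6 = 12 states.

12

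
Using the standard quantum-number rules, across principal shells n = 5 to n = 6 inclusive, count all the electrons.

Shell n has n² orbitals: 5²=25 + 6²=36 = 61 orbitals.
Two spin states per orbital: 2 × 61 = 122 electrons.

122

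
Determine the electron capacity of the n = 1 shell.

2

A shell holds 2n² electrons: 2 × 1² = 2 × 1 = 2.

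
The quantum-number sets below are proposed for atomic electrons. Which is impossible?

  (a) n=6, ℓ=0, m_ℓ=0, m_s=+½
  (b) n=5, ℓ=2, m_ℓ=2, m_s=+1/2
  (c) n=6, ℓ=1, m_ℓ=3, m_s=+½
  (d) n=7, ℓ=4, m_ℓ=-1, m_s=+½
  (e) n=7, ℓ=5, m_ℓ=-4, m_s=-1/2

(c) has |m_ℓ| = 3 > ℓ = 1, violating −ℓ ≤ m_ℓ ≤ ℓ.
The remaining sets (a), (b), (d), (e) satisfy all four rules.

(c)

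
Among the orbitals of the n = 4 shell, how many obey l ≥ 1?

Per l-value: l=1 → 3; l=2 → 5; l=3 → 7.
Total orbitals: 3 + 5 + 7 = 15.

15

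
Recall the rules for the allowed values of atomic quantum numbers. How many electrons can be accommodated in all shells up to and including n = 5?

Total orbitals = 1² + 2² + 3² + 4² + 5² = 55. Doubling for spin gives 110 electrons.

110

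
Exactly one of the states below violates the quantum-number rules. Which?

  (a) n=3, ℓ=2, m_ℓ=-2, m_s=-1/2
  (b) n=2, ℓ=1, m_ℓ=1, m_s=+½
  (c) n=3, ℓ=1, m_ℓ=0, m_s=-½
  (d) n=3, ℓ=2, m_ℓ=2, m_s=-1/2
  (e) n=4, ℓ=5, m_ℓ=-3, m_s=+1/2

(e) has ℓ = 5 ≥ n = 4, violating 0 ≤ ℓ ≤ n−1.
The remaining sets (a), (b), (c), (d) satisfy all four rules.

(e)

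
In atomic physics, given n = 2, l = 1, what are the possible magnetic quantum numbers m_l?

m_l takes every integer from −l to +l. With l = 1 that gives the 3 values -1, 0, 1.

-1, 0, 1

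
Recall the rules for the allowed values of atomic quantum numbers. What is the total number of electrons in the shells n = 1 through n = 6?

182

Shell n has n² orbitals: 1²=1 + 2²=4 + 3²=9 + 4²=16 + 5²=25 + 6²=36 = 91 orbitals.
Two spin states per orbital: 2 × 91 = 182 electrons.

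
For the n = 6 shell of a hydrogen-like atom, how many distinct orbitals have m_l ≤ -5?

1

Go through l = 0, …, 5 (the values permitted for n = 6).
Orbitals with m_l ≤ -5, by l: l=5 → 1.
Total orbitals: 1.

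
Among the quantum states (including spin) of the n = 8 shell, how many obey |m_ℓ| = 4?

With n = 8 the allowed ℓ are 0, 1, …, 7.
Contributions: ℓ=4 → 2; ℓ=5 → 2; ℓ=6 → 2; ℓ=7 → 2.
Orbitals: 2 + 2 + 2 + 2 = 8. Each orbital carries two spin states, so 8 × 2 = 16 states.

16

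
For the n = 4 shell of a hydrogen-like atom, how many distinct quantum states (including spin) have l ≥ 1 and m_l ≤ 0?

18

The n = 4 shell has l = 0 through 3; check each.
Orbitals with l ≥ 1 and m_l ≤ 0, by l: l=1 → 2; l=2 → 3; l=3 → 4.
Orbitals: 2 + 3 + 4 = 9. Each orbital carries two spin states, so 9 × 2 = 18 states.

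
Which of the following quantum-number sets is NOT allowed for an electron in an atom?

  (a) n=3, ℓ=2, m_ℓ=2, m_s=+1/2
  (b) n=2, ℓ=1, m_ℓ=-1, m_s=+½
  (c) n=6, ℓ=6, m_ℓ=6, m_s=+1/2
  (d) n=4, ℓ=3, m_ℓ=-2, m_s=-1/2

(c) has ℓ = 6 ≥ n = 6, violating 0 ≤ ℓ ≤ n−1.
The remaining sets (a), (b), (d) satisfy all four rules.

(c)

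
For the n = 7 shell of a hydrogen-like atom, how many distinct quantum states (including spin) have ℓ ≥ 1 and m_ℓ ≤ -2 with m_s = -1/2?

Orbitals with ℓ ≥ 1 and m_ℓ ≤ -2, by ℓ: ℓ=2 → 1; ℓ=3 → 2; ℓ=4 → 3; ℓ=5 → 4; ℓ=6 → 5.
Orbitals: 1 + 2 + 3 + 4 + 5 = 15. With m_s fixed to a single value there is one state per orbital, giving 15 states.

15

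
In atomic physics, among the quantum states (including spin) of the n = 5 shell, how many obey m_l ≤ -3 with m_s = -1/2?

3

For n = 5, l ranges over 0 … 4.
Contributions: l=3 → 1; l=4 → 2.
Orbitals: 1 + 2 = 3. With m_s fixed to a single value there is one state per orbital, giving 3 states.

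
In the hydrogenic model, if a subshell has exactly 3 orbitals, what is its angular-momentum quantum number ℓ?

ℓ = 1

2ℓ+1 = 3 gives ℓ = 1.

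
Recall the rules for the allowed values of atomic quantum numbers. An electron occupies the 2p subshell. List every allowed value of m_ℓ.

-1, 0, 1

The 2p subshell has ℓ = 1, and m_ℓ takes every integer from −ℓ to +ℓ. With ℓ = 1 that gives the 3 values -1, 0, 1.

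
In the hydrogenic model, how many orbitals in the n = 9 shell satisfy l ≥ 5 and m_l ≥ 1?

The (l, m_l) pairs meeting l ≥ 5 and m_l ≥ 1 give: l=5 → 5; l=6 → 6; l=7 → 7; l=8 → 8.
Total orbitals: 5 + 6 + 7 + 8 = 26.

26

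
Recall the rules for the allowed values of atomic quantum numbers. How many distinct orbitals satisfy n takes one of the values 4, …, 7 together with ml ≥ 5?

Treat each shell separately and count matching orbitals:
n=6 → 1; n=7 → 3.
Total orbitals: 1 + 3 = 4.

4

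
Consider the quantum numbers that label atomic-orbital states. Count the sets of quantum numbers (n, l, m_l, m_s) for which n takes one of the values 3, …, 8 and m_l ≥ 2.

Per-shell orbital counts meeting the constraint:
n=3 → 1; n=4 → 3; n=5 → 6; n=6 → 10; n=7 → 15; n=8 → 21.
Orbitals: 1 + 3 + 6 + 10 + 15 + 21 = 56. Including both spin states (m_s = ±1/2) gives 2 × 56 = 112 states.

112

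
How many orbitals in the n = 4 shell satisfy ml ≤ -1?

The n = 4 shell has l = 0 through 3; check each.
The (l, ml) pairs meeting ml ≤ -1 give: l=1 → 1; l=2 → 2; l=3 → 3.
Total orbitals: 1 + 2 + 3 = 6.

6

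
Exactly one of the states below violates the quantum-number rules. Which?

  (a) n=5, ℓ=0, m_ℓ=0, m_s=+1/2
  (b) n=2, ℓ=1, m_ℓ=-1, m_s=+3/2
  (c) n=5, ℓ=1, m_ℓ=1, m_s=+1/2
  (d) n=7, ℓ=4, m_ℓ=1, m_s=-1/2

(b) has m_s = +3/2, but an electron's spin must be ±1/2.
The remaining sets (a), (c), (d) satisfy all four rules.

(b)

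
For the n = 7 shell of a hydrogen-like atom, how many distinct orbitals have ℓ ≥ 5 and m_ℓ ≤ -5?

3

The n = 7 shell has ℓ = 0 through 6; check each.
Per ℓ-value: ℓ=5 → 1; ℓ=6 → 2.
Total orbitals: 1 + 2 = 3.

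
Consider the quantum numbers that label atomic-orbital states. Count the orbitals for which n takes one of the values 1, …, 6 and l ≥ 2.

Work shell by shell — for each n, count the (l, m_l) pairs that satisfy l ≥ 2:
n=3 → 5; n=4 → 12; n=5 → 21; n=6 → 32.
Total orbitals: 5 + 12 + 21 + 32 = 70.

70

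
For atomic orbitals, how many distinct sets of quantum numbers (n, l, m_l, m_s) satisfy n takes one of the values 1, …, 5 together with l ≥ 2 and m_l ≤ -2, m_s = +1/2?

10

Count contributing orbitals for each principal shell:
n=3 → 1; n=4 → 3; n=5 → 6.
Orbitals: 1 + 3 + 6 = 10. With m_s fixed to +1/2 there is one state per orbital, so 10 states.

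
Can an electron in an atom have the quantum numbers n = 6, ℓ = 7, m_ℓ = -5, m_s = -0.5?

The orbital quantum number must satisfy 0 ≤ ℓ ≤ n−1. With n = 6 the allowed ℓ values are 0, 1, 2, 3, 4, 5, so ℓ = 7 is out of range.

Not allowed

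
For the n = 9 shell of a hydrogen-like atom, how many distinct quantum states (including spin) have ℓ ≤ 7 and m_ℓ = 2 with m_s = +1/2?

6

The n = 9 shell has ℓ = 0 through 8; check each.
Orbitals with ℓ ≤ 7 and m_ℓ = 2, by ℓ: ℓ=2 → 1; ℓ=3 → 1; ℓ=4 → 1; ℓ=5 → 1; ℓ=6 → 1; ℓ=7 → 1.
Orbitals: 1 + 1 + 1 + 1 + 1 + 1 = 6. With m_s fixed to a single value there is one state per orbital, giving 6 states.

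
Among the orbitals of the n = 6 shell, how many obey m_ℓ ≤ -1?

15

Per ℓ-value: ℓ=1 → 1; ℓ=2 → 2; ℓ=3 → 3; ℓ=4 → 4; ℓ=5 → 5.
Total orbitals: 1 + 2 + 3 + 4 + 5 = 15.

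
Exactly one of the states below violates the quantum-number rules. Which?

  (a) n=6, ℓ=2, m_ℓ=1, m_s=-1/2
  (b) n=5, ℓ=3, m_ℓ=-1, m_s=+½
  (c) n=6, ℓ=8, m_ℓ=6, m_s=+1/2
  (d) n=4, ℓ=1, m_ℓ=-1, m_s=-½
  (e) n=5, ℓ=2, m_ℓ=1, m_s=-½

(c)

(c) has ℓ = 8 ≥ n = 6, violating 0 ≤ ℓ ≤ n−1.
The remaining sets (a), (b), (d), (e) satisfy all four rules.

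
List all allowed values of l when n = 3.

l is an integer with 0 ≤ l ≤ n−1, so for n = 3: l = 0, 1, 2.

0, 1, 2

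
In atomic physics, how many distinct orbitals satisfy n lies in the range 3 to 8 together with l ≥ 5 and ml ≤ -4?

16

Per-shell orbital counts meeting the constraint:
n=6 → 2; n=7 → 5; n=8 → 9.
Total orbitals: 2 + 5 + 9 = 16.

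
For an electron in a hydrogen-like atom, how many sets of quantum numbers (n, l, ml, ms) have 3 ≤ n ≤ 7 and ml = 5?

6

Treat each shell separately and count matching orbitals:
n=6 → 1; n=7 → 2.
Orbitals: 1 + 2 = 3. Including both spin states (ms = ±1/2) gives 2 × 3 = 6 states.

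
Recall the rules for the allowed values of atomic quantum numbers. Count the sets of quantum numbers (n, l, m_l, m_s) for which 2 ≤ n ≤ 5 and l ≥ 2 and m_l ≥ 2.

Go shell by shell, enumerating (l, m_l) with l ≥ 2 and m_l ≥ 2:
n=3 → 1; n=4 → 3; n=5 → 6.
Orbitals: 1 + 3 + 6 = 10. Including both spin states (m_s = ±1/2) gives 2 × 10 = 20 states.

20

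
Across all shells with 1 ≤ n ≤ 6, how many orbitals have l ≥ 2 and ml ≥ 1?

For each n in the range, tally the orbitals obeying l ≥ 2 and ml ≥ 1:
n=3 → 2; n=4 → 5; n=5 → 9; n=6 → 14.
Total orbitals: 2 + 5 + 9 + 14 = 30.

30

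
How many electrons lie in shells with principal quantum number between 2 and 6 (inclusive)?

180

Shell n has n² orbitals: 2²=4 + 3²=9 + 4²=16 + 5²=25 + 6²=36 = 90 orbitals.
Two spin states per orbital: 2 × 90 = 180 electrons.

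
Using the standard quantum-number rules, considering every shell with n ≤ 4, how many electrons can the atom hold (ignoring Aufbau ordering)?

60

Total orbitals = 1² + 2² + 3² + 4² = 30. Doubling for spin gives 60 electrons.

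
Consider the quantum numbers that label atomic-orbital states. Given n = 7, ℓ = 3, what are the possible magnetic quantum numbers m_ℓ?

-3, -2, -1, 0, 1, 2, 3

m_ℓ takes every integer from −ℓ to +ℓ. With ℓ = 3 that gives the 7 values -3, -2, -1, 0, 1, 2, 3.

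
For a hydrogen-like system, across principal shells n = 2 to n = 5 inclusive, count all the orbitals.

Shell n has n² orbitals: 2²=4 + 3²=9 + 4²=16 + 5²=25 = 54 orbitals.

54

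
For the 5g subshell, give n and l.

The leading integer gives n = 5; the letter 'g' means l = 4.

n = 5, l = 4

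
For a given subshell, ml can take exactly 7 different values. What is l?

ml ranges over 2l+1 integers, so 2l+1 = 7 ⇒ l = 3.

l = 3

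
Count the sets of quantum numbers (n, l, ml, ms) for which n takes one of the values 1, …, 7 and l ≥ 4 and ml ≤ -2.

Count contributing orbitals for each principal shell:
n=5 → 3; n=6 → 7; n=7 → 12.
Orbitals: 3 + 7 + 12 = 22. Including both spin states (ms = ±1/2) gives 2 × 22 = 44 states.

44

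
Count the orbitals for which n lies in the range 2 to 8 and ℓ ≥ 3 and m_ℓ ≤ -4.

20

For each n in the range, tally the orbitals obeying ℓ ≥ 3 and m_ℓ ≤ -4:
n=5 → 1; n=6 → 3; n=7 → 6; n=8 → 10.
Total orbitals: 1 + 3 + 6 + 10 = 20.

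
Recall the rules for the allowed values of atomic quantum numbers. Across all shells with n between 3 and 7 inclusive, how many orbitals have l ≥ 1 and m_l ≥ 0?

75

Work shell by shell — for each n, count the (l, m_l) pairs that satisfy l ≥ 1 and m_l ≥ 0:
n=3 → 5; n=4 → 9; n=5 → 14; n=6 → 20; n=7 → 27.
Total orbitals: 5 + 9 + 14 + 20 + 27 = 75.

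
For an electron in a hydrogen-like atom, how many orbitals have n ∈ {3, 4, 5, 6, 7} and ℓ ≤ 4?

100

Count contributing orbitals for each principal shell:
n=3 → 9; n=4 → 16; n=5 → 25; n=6 → 25; n=7 → 25.
Total orbitals: 9 + 16 + 25 + 25 + 25 = 100.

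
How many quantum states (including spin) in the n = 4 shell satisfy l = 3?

With n = 4 the allowed l are 0, 1, …, 3.
Per l-value: l=3 → 7.
Orbitals: 7. Each orbital carries two spin states, so 7 × 2 = 14 states.

14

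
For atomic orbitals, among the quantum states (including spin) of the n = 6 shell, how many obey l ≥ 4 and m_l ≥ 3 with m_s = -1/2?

Contributions: l=4 → 2; l=5 → 3.
Orbitals: 2 + 3 = 5. With m_s fixed to a single value there is one state per orbital, giving 5 states.

5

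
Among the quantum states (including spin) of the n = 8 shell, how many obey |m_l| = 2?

Contributions: l=2 → 2; l=3 → 2; l=4 → 2; l=5 → 2; l=6 → 2; l=7 → 2.
Orbitals: 2 + 2 + 2 + 2 + 2 + 2 = 12. Each orbital carries two spin states, so 12 × 2 = 24 states.

24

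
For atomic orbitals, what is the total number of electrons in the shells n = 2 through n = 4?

Shell n has n² orbitals: 2²=4 + 3²=9 + 4²=16 = 29 orbitals.
Two spin states per orbital: 2 × 29 = 58 electrons.

58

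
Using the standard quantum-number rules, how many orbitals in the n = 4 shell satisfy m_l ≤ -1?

With n = 4 the allowed l are 0, 1, …, 3.
Contributions: l=1 → 1; l=2 → 2; l=3 → 3.
Total orbitals: 1 + 2 + 3 = 6.

6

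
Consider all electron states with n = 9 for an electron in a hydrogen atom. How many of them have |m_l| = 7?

8

With n = 9 the allowed l are 0, 1, …, 8.
Per l-value: l=7 → 2; l=8 → 2.
Orbitals: 2 + 2 = 4. Each orbital carries two spin states, so 4 × 2 = 8 states.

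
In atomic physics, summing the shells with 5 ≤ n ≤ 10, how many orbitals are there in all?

355

Shell n has n² orbitals: 5²=25 + 6²=36 + 7²=49 + 8²=64 + 9²=81 + 10²=100 = 355 orbitals.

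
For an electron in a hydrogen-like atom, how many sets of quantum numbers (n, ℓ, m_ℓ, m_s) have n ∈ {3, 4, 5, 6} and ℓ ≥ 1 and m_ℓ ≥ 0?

96

For each n in the range, tally the orbitals obeying ℓ ≥ 1 and m_ℓ ≥ 0:
n=3 → 5; n=4 → 9; n=5 → 14; n=6 → 20.
Orbitals: 5 + 9 + 14 + 20 = 48. Including both spin states (m_s = ±1/2) gives 2 × 48 = 96 states.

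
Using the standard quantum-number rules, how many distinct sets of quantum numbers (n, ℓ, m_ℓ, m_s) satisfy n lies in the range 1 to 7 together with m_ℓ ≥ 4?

Count contributing orbitals for each principal shell:
n=5 → 1; n=6 → 3; n=7 → 6.
Orbitals: 1 + 3 + 6 = 10. Including both spin states (m_s = ±1/2) gives 2 × 10 = 20 states.

20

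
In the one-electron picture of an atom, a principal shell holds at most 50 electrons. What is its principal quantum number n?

2n² = 50 ⇒ n² = 25 ⇒ n = 5.

n = 5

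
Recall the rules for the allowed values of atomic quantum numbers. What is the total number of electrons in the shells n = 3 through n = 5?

100

Shell n has n² orbitals: 3²=9 + 4²=16 + 5²=25 = 50 orbitals.
Two spin states per orbital: 2 × 50 = 100 electrons.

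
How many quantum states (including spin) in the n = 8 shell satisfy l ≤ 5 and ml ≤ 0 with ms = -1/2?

Contributions: l=0 → 1; l=1 → 2; l=2 → 3; l=3 → 4; l=4 → 5; l=5 → 6.
Orbitals: 1 + 2 + 3 + 4 + 5 + 6 = 21. With ms fixed to a single value there is one state per orbital, giving 21 states.

21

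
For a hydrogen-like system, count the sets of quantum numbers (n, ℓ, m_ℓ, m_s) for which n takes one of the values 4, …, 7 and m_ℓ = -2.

Count contributing orbitals for each principal shell:
n=4 → 2; n=5 → 3; n=6 → 4; n=7 → 5.
Orbitals: 2 + 3 + 4 + 5 = 14. Including both spin states (m_s = ±1/2) gives 2 × 14 = 28 states.

28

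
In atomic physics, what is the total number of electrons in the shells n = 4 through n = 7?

Shell n has n² orbitals: 4²=16 + 5²=25 + 6²=36 + 7²=49 = 126 orbitals.
Two spin states per orbital: 2 × 126 = 252 electrons.

252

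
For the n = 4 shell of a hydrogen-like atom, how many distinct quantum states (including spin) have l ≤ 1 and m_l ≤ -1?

2

Contributions: l=1 → 1.
Orbitals: 1. Each orbital carries two spin states, so 1 × 2 = 2 states.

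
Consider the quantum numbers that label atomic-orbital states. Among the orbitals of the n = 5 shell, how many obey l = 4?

9

The (l, m_l) pairs meeting l = 4 give: l=4 → 9.
Total orbitals: 9.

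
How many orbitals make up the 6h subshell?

A subshell has 2l+1 orbitals; with l = 5, that's 11.

11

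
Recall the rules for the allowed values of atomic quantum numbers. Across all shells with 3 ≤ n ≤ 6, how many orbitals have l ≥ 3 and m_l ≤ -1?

22

Per-shell orbital counts meeting the constraint:
n=4 → 3; n=5 → 7; n=6 → 12.
Total orbitals: 3 + 7 + 12 = 22.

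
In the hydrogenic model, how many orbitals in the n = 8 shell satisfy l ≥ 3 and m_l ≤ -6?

With n = 8 the allowed l are 0, 1, …, 7.
The (l, m_l) pairs meeting l ≥ 3 and m_l ≤ -6 give: l=6 → 1; l=7 → 2.
Total orbitals: 1 + 2 = 3.

3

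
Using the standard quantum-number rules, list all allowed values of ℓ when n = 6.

ℓ is an integer with 0 ≤ ℓ ≤ n−1, so for n = 6: ℓ = 0, 1, 2, 3, 4, 5.

0, 1, 2, 3, 4, 5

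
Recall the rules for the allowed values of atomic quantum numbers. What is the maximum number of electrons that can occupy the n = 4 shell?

32

A shell holds 2n² electrons: 2 × 4² = 2 × 16 = 32.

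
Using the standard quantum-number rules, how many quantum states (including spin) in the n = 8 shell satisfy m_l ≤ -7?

2

For n = 8, l ranges over 0 … 7.
Contributions: l=7 → 1.
Orbitals: 1. Each orbital carries two spin states, so 1 × 2 = 2 states.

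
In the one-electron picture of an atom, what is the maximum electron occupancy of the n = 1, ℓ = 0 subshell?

2

A subshell with ℓ = 0 has 2ℓ+1 = 1 orbital, each holding 2 electrons (spin ±1/2), so 1 × 2 = 2.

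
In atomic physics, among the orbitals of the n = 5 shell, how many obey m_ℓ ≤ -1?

The n = 5 shell has ℓ = 0 through 4; check each.
The (ℓ, m_ℓ) pairs meeting m_ℓ ≤ -1 give: ℓ=1 → 1; ℓ=2 → 2; ℓ=3 → 3; ℓ=4 → 4.
Total orbitals: 1 + 2 + 3 + 4 = 10.

10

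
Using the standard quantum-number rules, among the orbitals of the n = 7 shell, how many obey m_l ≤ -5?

For n = 7, l ranges over 0 … 6.
Per l-value: l=5 → 1; l=6 → 2.
Total orbitals: 1 + 2 = 3.

3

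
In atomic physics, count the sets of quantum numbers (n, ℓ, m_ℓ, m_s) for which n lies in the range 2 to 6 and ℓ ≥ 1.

Count contributing orbitals for each principal shell:
n=2 → 3; n=3 → 8; n=4 → 15; n=5 → 24; n=6 → 35.
Orbitals: 3 + 8 + 15 + 24 + 35 = 85. Including both spin states (m_s = ±1/2) gives 2 × 85 = 170 states.

170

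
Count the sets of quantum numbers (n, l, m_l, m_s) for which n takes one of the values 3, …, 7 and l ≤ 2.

90

Per-shell orbital counts meeting the constraint:
n=3 → 9; n=4 → 9; n=5 → 9; n=6 → 9; n=7 → 9.
Orbitals: 9 + 9 + 9 + 9 + 9 = 45. Including both spin states (m_s = ±1/2) gives 2 × 45 = 90 states.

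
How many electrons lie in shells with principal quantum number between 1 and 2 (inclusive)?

Shell n has n² orbitals: 1²=1 + 2²=4 = 5 orbitals.
Two spin states per orbital: 2 × 5 = 10 electrons.

10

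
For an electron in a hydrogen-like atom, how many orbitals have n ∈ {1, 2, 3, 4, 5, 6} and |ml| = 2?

Treat each shell separately and count matching orbitals:
n=3 → 2; n=4 → 4; n=5 → 6; n=6 → 8.
Total orbitals: 2 + 4 + 6 + 8 = 20.

20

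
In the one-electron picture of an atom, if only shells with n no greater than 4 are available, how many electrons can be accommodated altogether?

60

Total orbitals = 1² + 2² + 3² + 4² = 30. Doubling for spin gives 60 electrons.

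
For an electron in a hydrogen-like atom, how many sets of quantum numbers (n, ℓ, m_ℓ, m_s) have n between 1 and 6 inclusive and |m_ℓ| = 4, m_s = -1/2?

6

Treat each shell separately and count matching orbitals:
n=5 → 2; n=6 → 4.
Orbitals: 2 + 4 = 6. With m_s fixed to -1/2 there is one state per orbital, so 6 states.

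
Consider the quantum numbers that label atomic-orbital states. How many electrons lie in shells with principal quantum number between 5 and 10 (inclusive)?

710

Shell n has n² orbitals: 5²=25 + 6²=36 + 7²=49 + 8²=64 + 9²=81 + 10²=100 = 355 orbitals.
Two spin states per orbital: 2 × 355 = 710 electrons.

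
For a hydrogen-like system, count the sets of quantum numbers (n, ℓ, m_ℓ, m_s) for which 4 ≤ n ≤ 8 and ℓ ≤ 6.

350

For each n in the range, tally the orbitals obeying ℓ ≤ 6:
n=4 → 16; n=5 → 25; n=6 → 36; n=7 → 49; n=8 → 49.
Orbitals: 16 + 25 + 36 + 49 + 49 = 175. Including both spin states (m_s = ±1/2) gives 2 × 175 = 350 states.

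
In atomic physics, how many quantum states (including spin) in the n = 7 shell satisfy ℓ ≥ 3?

80

Go through ℓ = 0, …, 6 (the values permitted for n = 7).
The (ℓ, m_ℓ) pairs meeting ℓ ≥ 3 give: ℓ=3 → 7; ℓ=4 → 9; ℓ=5 → 11; ℓ=6 → 13.
Orbitals: 7 + 9 + 11 + 13 = 40. Each orbital carries two spin states, so 40 × 2 = 80 states.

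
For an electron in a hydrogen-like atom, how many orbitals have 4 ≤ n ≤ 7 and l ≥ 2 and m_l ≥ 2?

Per-shell orbital counts meeting the constraint:
n=4 → 3; n=5 → 6; n=6 → 10; n=7 → 15.
Total orbitals: 3 + 6 + 10 + 15 = 34.

34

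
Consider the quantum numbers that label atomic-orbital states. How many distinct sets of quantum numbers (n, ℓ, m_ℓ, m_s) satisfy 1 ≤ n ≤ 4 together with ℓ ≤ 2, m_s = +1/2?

For each n in the range, tally the orbitals obeying ℓ ≤ 2:
n=1 → 1; n=2 → 4; n=3 → 9; n=4 → 9.
Orbitals: 1 + 4 + 9 + 9 = 23. With m_s fixed to +1/2 there is one state per orbital, so 23 states.

23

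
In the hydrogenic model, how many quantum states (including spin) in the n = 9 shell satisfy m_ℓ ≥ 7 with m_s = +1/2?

3

For n = 9, ℓ ranges over 0 … 8.
Contributions: ℓ=7 → 1; ℓ=8 → 2.
Orbitals: 1 + 2 = 3. With m_s fixed to a single value there is one state per orbital, giving 3 states.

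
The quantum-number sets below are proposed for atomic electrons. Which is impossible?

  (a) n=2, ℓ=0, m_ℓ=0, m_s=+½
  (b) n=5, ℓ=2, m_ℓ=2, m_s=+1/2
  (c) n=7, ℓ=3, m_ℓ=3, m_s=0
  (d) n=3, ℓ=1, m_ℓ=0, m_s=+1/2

(c)

(c) has m_s = 0, but an electron's spin must be ±1/2.
The remaining sets (a), (b), (d) satisfy all four rules.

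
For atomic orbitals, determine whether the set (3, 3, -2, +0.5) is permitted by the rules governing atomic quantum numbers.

The orbital quantum number must satisfy 0 ≤ l ≤ n−1. With n = 3 the allowed l values are 0, 1, 2, so l = 3 is out of range.

Invalid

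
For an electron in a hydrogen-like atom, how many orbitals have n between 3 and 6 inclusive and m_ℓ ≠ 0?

68

For each n in the range, tally the orbitals obeying m_ℓ ≠ 0:
n=3 → 6; n=4 → 12; n=5 → 20; n=6 → 30.
Total orbitals: 6 + 12 + 20 + 30 = 68.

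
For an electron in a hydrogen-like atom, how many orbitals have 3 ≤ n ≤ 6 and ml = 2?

10

Work shell by shell — for each n, count the (l, ml) pairs that satisfy ml = 2:
n=3 → 1; n=4 → 2; n=5 → 3; n=6 → 4.
Total orbitals: 1 + 2 + 3 + 4 = 10.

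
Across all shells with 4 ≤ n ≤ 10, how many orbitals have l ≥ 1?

364

Count contributing orbitals for each principal shell:
n=4 → 15; n=5 → 24; n=6 → 35; n=7 → 48; n=8 → 63; n=9 → 80; n=10 → 99.
Total orbitals: 15 + 24 + 35 + 48 + 63 + 80 + 99 = 364.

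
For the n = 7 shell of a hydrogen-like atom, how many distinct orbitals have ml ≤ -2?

15

The n = 7 shell has l = 0 through 6; check each.
Contributions: l=2 → 1; l=3 → 2; l=4 → 3; l=5 → 4; l=6 → 5.
Total orbitals: 1 + 2 + 3 + 4 + 5 = 15.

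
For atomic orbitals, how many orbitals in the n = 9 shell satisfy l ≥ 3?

72

The n = 9 shell has l = 0 through 8; check each.
Contributions: l=3 → 7; l=4 → 9; l=5 → 11; l=6 → 13; l=7 → 15; l=8 → 17.
Total orbitals: 7 + 9 + 11 + 13 + 15 + 17 = 72.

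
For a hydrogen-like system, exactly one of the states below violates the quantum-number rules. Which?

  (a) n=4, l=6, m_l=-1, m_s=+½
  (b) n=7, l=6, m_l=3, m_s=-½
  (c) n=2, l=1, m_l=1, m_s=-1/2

(a)

(a) has l = 6 ≥ n = 4, violating 0 ≤ l ≤ n−1.
The remaining sets (b), (c) satisfy all four rules.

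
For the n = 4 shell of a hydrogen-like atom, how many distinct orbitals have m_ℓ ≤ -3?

1

The (ℓ, m_ℓ) pairs meeting m_ℓ ≤ -3 give: ℓ=3 → 1.
Total orbitals: 1.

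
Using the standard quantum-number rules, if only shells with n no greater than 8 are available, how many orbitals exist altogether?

Total orbitals = 1² + 2² + 3² + 4² + 5² + 6² + 7² + 8² = 204.

204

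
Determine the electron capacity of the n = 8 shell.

A shell holds 2n² electrons: 2 × 8² = 2 × 64 = 128.

128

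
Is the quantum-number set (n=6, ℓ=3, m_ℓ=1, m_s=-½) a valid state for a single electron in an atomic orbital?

Valid

n = 6 is a positive integer. ℓ = 3 satisfies 0 ≤ ℓ ≤ n−1 = 5. m_ℓ = 1 lies in the range −ℓ … +ℓ (here −3 … 3). m_s = -1/2 is one of ±1/2.
All four constraints are satisfied.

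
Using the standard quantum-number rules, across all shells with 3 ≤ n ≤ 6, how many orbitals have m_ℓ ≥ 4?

Count contributing orbitals for each principal shell:
n=5 → 1; n=6 → 3.
Total orbitals: 1 + 3 = 4.

4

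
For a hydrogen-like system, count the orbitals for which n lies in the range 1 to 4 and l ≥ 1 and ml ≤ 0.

For each n in the range, tally the orbitals obeying l ≥ 1 and ml ≤ 0:
n=2 → 2; n=3 → 5; n=4 → 9.
Total orbitals: 2 + 5 + 9 = 16.

16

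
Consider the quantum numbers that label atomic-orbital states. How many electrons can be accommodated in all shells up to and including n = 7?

280

Total orbitals = 1² + 2² + 3² + 4² + 5² + 6² + 7² = 140. Doubling for spin gives 280 electrons.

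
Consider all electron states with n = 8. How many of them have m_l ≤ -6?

For n = 8, l ranges over 0 … 7.
Per l-value: l=6 → 1; l=7 → 2.
Orbitals: 1 + 2 = 3. Each orbital carries two spin states, so 3 × 2 = 6 states.

6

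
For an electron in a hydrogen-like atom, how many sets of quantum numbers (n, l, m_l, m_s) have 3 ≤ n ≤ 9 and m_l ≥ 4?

70

Count contributing orbitals for each principal shell:
n=5 → 1; n=6 → 3; n=7 → 6; n=8 → 10; n=9 → 15.
Orbitals: 1 + 3 + 6 + 10 + 15 = 35. Including both spin states (m_s = ±1/2) gives 2 × 35 = 70 states.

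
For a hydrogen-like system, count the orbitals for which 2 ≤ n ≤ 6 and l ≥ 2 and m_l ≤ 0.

40

Work shell by shell — for each n, count the (l, m_l) pairs that satisfy l ≥ 2 and m_l ≤ 0:
n=3 → 3; n=4 → 7; n=5 → 12; n=6 → 18.
Total orbitals: 3 + 7 + 12 + 18 = 40.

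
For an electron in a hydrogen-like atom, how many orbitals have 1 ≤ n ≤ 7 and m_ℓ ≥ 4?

Count contributing orbitals for each principal shell:
n=5 → 1; n=6 → 3; n=7 → 6.
Total orbitals: 1 + 3 + 6 = 10.

10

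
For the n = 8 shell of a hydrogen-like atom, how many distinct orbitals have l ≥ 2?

For n = 8, l ranges over 0 … 7.
Orbitals with l ≥ 2, by l: l=2 → 5; l=3 → 7; l=4 → 9; l=5 → 11; l=6 → 13; l=7 → 15.
Total orbitals: 5 + 7 + 9 + 11 + 13 + 15 = 60.

60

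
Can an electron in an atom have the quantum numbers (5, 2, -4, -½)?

The magnetic quantum number must satisfy −l ≤ m_l ≤ l. With l = 2, m_l can only be -2, -1, 0, 1, 2, so m_l = -4 is forbidden.

No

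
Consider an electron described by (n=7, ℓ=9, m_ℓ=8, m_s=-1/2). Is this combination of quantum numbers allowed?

Invalid

The orbital quantum number must satisfy 0 ≤ ℓ ≤ n−1. With n = 7 the allowed ℓ values are 0, 1, 2, 3, 4, 5, 6, so ℓ = 9 is out of range.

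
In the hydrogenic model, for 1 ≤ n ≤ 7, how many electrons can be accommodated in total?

Total orbitals = 1² + 2² + 3² + 4² + 5² + 6² + 7² = 140. Doubling for spin gives 280 electrons.

280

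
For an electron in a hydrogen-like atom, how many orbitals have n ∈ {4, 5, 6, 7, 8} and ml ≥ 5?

10

Go shell by shell, enumerating (l, ml) with ml ≥ 5:
n=6 → 1; n=7 → 3; n=8 → 6.
Total orbitals: 1 + 3 + 6 = 10.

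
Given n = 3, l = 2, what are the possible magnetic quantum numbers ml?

ml takes every integer from −l to +l. With l = 2 that gives the 5 values -2, -1, 0, 1, 2.

-2, -1, 0, 1, 2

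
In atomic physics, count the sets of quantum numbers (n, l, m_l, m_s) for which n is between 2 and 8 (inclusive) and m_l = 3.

Work shell by shell — for each n, count the (l, m_l) pairs that satisfy m_l = 3:
n=4 → 1; n=5 → 2; n=6 → 3; n=7 → 4; n=8 → 5.
Orbitals: 1 + 2 + 3 + 4 + 5 = 15. Including both spin states (m_s = ±1/2) gives 2 × 15 = 30 states.

30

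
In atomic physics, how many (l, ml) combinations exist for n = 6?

36

The n = 6 shell contains n² = 6² = 36 orbitals.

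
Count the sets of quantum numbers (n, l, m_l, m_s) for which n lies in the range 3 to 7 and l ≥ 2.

Treat each shell separately and count matching orbitals:
n=3 → 5; n=4 → 12; n=5 → 21; n=6 → 32; n=7 → 45.
Orbitals: 5 + 12 + 21 + 32 + 45 = 115. Including both spin states (m_s = ±1/2) gives 2 × 115 = 230 states.

230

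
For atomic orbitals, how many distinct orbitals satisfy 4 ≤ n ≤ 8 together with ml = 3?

Count contributing orbitals for each principal shell:
n=4 → 1; n=5 → 2; n=6 → 3; n=7 → 4; n=8 → 5.
Total orbitals: 1 + 2 + 3 + 4 + 5 = 15.

15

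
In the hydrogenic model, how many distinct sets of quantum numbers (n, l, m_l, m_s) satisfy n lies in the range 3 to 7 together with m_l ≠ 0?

220

Go shell by shell, enumerating (l, m_l) with m_l ≠ 0:
n=3 → 6; n=4 → 12; n=5 → 20; n=6 → 30; n=7 → 42.
Orbitals: 6 + 12 + 20 + 30 + 42 = 110. Including both spin states (m_s = ±1/2) gives 2 × 110 = 220 states.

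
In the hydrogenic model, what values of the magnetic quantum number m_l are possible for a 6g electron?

The 6g subshell has l = 4, and m_l takes every integer from −l to +l. With l = 4 that gives the 9 values -4, -3, -2, -1, 0, 1, 2, 3, 4.

-4, -3, -2, -1, 0, 1, 2, 3, 4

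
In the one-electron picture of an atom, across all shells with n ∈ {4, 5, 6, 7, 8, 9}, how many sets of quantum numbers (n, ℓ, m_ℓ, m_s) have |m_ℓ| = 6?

Go shell by shell, enumerating (ℓ, m_ℓ) with |m_ℓ| = 6:
n=7 → 2; n=8 → 4; n=9 → 6.
Orbitals: 2 + 4 + 6 = 12. Including both spin states (m_s = ±1/2) gives 2 × 12 = 24 states.

24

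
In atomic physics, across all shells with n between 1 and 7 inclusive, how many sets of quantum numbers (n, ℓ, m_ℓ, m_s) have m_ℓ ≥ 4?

20

For each n in the range, tally the orbitals obeying m_ℓ ≥ 4:
n=5 → 1; n=6 → 3; n=7 → 6.
Orbitals: 1 + 3 + 6 = 10. Including both spin states (m_s = ±1/2) gives 2 × 10 = 20 states.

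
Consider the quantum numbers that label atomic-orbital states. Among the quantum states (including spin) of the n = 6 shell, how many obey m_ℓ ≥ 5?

Per ℓ-value: ℓ=5 → 1.
Orbitals: 1. Each orbital carries two spin states, so 1 × 2 = 2 states.

2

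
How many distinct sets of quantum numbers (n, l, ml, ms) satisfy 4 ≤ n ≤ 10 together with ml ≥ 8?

Per-shell orbital counts meeting the constraint:
n=9 → 1; n=10 → 3.
Orbitals: 1 + 3 = 4. Including both spin states (ms = ±1/2) gives 2 × 4 = 8 states.

8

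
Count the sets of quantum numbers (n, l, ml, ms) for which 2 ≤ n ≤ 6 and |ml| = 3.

24

Treat each shell separately and count matching orbitals:
n=4 → 2; n=5 → 4; n=6 → 6.
Orbitals: 2 + 4 + 6 = 12. Including both spin states (ms = ±1/2) gives 2 × 12 = 24 states.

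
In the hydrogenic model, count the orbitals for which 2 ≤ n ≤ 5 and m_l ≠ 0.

40

Work shell by shell — for each n, count the (l, m_l) pairs that satisfy m_l ≠ 0:
n=2 → 2; n=3 → 6; n=4 → 12; n=5 → 20.
Total orbitals: 2 + 6 + 12 + 20 = 40.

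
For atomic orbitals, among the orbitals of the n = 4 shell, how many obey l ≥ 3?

With n = 4 the allowed l are 0, 1, …, 3.
The (l, m_l) pairs meeting l ≥ 3 give: l=3 → 7.
Total orbitals: 7.

7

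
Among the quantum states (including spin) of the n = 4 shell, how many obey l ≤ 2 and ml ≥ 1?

6

Contributions: l=1 → 1; l=2 → 2.
Orbitals: 1 + 2 = 3. Each orbital carries two spin states, so 3 × 2 = 6 states.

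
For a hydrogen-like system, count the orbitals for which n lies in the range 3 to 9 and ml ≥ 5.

For each n in the range, tally the orbitals obeying ml ≥ 5:
n=6 → 1; n=7 → 3; n=8 → 6; n=9 → 10.
Total orbitals: 1 + 3 + 6 + 10 = 20.

20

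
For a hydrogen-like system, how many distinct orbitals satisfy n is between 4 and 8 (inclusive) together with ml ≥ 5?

10

For each n in the range, tally the orbitals obeying ml ≥ 5:
n=6 → 1; n=7 → 3; n=8 → 6.
Total orbitals: 1 + 3 + 6 = 10.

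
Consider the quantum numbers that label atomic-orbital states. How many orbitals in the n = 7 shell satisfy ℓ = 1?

3

The (ℓ, m_ℓ) pairs meeting ℓ = 1 give: ℓ=1 → 3.
Total orbitals: 3.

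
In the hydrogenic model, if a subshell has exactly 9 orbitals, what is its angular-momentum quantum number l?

2l+1 = 9 gives l = 4.

l = 4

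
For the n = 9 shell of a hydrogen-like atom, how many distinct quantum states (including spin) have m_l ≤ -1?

Go through l = 0, …, 8 (the values permitted for n = 9).
Contributions: l=1 → 1; l=2 → 2; l=3 → 3; l=4 → 4; l=5 → 5; l=6 → 6; l=7 → 7; l=8 → 8.
Orbitals: 1 + 2 + 3 + 4 + 5 + 6 + 7 + 8 = 36. Each orbital carries two spin states, so 36 × 2 = 72 states.

72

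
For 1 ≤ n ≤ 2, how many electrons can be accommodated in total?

Total orbitals = 1² + 2² = 5. Doubling for spin gives 10 electrons.

10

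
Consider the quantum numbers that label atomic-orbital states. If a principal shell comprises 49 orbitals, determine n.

n² = 49 ⇒ n = 7.

n = 7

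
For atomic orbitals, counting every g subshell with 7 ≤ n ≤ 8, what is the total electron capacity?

A g subshell (ℓ = 4) exists for every n ≥ 5, so shells n = 7, 8 each contribute one — 2 subshells.
Since each g subshell holds 2(2·4+1) = 18 electrons, the total is 2 × 18 = 36.

36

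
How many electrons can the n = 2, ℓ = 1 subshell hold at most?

A subshell with ℓ = 1 has 2ℓ+1 = 3 orbitals, each holding 2 electrons (spin ±1/2), so 3 × 2 = 6.

6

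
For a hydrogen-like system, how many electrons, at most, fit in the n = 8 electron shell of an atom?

128

A shell holds 2n² electrons: 2 × 8² = 2 × 64 = 128.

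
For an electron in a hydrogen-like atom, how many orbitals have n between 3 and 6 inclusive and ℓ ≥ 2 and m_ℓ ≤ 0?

Go shell by shell, enumerating (ℓ, m_ℓ) with ℓ ≥ 2 and m_ℓ ≤ 0:
n=3 → 3; n=4 → 7; n=5 → 12; n=6 → 18.
Total orbitals: 3 + 7 + 12 + 18 = 40.

40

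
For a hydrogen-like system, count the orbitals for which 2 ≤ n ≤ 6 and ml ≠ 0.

Count contributing orbitals for each principal shell:
n=2 → 2; n=3 → 6; n=4 → 12; n=5 → 20; n=6 → 30.
Total orbitals: 2 + 6 + 12 + 20 + 30 = 70.

70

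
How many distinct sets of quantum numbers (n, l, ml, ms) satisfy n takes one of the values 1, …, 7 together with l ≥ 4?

Treat each shell separately and count matching orbitals:
n=5 → 9; n=6 → 20; n=7 → 33.
Orbitals: 9 + 20 + 33 = 62. Including both spin states (ms = ±1/2) gives 2 × 62 = 124 states.

124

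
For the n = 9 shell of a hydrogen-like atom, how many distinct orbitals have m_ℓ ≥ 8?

1

The n = 9 shell has ℓ = 0 through 8; check each.
Per ℓ-value: ℓ=8 → 1.
Total orbitals: 1.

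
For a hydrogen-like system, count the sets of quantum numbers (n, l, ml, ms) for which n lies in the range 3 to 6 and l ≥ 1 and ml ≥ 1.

68

Per-shell orbital counts meeting the constraint:
n=3 → 3; n=4 → 6; n=5 → 10; n=6 → 15.
Orbitals: 3 + 6 + 10 + 15 = 34. Including both spin states (ms = ±1/2) gives 2 × 34 = 68 states.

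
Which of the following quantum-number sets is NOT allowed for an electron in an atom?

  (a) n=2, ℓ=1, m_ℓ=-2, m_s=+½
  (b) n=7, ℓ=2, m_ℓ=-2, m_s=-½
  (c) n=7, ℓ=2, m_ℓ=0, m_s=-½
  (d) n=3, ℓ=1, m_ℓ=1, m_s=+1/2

(a) has |m_ℓ| = 2 > ℓ = 1, violating −ℓ ≤ m_ℓ ≤ ℓ.
The remaining sets (b), (c), (d) satisfy all four rules.

(a)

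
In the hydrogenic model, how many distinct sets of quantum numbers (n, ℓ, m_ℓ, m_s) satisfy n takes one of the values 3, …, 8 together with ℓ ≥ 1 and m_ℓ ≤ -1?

Work shell by shell — for each n, count the (ℓ, m_ℓ) pairs that satisfy ℓ ≥ 1 and m_ℓ ≤ -1:
n=3 → 3; n=4 → 6; n=5 → 10; n=6 → 15; n=7 → 21; n=8 → 28.
Orbitals: 3 + 6 + 10 + 15 + 21 + 28 = 83. Including both spin states (m_s = ±1/2) gives 2 × 83 = 166 states.

166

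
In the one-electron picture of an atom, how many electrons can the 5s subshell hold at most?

A subshell with ℓ = 0 has 2ℓ+1 = 1 orbital, each holding 2 electrons (spin ±1/2), so 1 × 2 = 2.

2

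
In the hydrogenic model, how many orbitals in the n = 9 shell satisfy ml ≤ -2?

The (l, ml) pairs meeting ml ≤ -2 give: l=2 → 1; l=3 → 2; l=4 → 3; l=5 → 4; l=6 → 5; l=7 → 6; l=8 → 7.
Total orbitals: 1 + 2 + 3 + 4 + 5 + 6 + 7 = 28.

28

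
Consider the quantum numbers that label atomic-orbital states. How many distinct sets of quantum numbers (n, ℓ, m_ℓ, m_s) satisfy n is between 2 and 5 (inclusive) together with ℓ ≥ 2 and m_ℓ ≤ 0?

Work shell by shell — for each n, count the (ℓ, m_ℓ) pairs that satisfy ℓ ≥ 2 and m_ℓ ≤ 0:
n=3 → 3; n=4 → 7; n=5 → 12.
Orbitals: 3 + 7 + 12 = 22. Including both spin states (m_s = ±1/2) gives 2 × 22 = 44 states.

44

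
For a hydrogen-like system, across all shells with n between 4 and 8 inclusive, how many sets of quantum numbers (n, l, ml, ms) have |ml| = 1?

Count contributing orbitals for each principal shell:
n=4 → 6; n=5 → 8; n=6 → 10; n=7 → 12; n=8 → 14.
Orbitals: 6 + 8 + 10 + 12 + 14 = 50. Including both spin states (ms = ±1/2) gives 2 × 50 = 100 states.

100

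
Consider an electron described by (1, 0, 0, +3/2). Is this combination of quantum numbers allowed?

Invalid

The spin quantum number for an electron can only be ms = +1/2 or −1/2; ms = +3/2 is not one of those.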